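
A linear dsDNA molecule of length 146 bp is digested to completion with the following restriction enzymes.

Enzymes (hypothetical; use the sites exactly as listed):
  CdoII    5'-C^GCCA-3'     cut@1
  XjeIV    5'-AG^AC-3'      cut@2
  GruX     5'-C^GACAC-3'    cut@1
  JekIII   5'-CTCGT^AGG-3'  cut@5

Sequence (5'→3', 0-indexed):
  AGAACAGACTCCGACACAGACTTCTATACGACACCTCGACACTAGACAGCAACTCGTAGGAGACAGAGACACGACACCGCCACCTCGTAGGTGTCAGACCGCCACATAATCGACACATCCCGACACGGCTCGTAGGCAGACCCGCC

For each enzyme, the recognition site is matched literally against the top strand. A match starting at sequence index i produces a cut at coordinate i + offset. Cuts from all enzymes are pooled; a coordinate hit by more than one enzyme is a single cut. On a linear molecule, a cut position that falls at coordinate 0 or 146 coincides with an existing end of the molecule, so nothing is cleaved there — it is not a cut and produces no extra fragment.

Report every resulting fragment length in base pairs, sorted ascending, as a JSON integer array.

Scan for sites:
  CdoII CGCCA/1: at [77, 99] ⇒ [78, 100]
  XjeIV AGAC/2: at [5, 17, 43, 60, 66, 95, 137] ⇒ [7, 19, 45, 62, 68, 97, 139]
  GruX CGACAC/1: at [11, 28, 36, 71, 110, 120] ⇒ [12, 29, 37, 72, 111, 121]
  JekIII CTCGTAGG/5: at [52, 83, 128] ⇒ [57, 88, 133]

All cut coordinates (distinct, sorted): [7, 12, 19, 29, 37, 45, 57, 62, 68, 72, 78, 88, 97, 100, 111, 121, 133, 139]

Fragments:
  [0,7): 7 bp
  [7,12): 5 bp
  [12,19): 7 bp
  [19,29): 10 bp
  [29,37): 8 bp
  [37,45): 8 bp
  [45,57): 12 bp
  [57,62): 5 bp
  [62,68): 6 bp
  [68,72): 4 bp
  [72,78): 6 bp
  [78,88): 10 bp
  [88,97): 9 bp
  [97,100): 3 bp
  [100,111): 11 bp
  [111,121): 10 bp
  [121,133): 12 bp
  [133,139): 6 bp
  [139,146): 7 bp

[3,4,5,5,6,6,6,7,7,7,8,8,9,10,10,10,11,12,12]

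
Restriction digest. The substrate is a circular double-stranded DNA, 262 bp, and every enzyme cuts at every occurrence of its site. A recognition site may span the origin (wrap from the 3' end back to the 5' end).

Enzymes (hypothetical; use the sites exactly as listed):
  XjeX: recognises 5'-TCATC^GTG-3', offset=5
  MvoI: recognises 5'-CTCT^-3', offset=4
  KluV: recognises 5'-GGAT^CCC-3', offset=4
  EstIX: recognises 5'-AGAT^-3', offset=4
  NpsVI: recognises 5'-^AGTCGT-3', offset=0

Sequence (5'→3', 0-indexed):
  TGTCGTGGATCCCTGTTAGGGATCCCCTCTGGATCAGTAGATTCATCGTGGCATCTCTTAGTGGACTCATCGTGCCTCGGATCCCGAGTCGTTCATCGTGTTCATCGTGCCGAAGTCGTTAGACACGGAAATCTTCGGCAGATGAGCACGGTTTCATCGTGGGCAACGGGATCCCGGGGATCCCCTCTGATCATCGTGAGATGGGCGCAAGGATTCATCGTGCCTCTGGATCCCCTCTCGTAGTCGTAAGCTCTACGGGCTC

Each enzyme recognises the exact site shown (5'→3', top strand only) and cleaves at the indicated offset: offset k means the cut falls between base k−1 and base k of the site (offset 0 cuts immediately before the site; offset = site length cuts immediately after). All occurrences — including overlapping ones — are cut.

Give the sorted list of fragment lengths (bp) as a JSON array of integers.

Per-enzyme occurrences:
  XjeX (TCATCGTG, off=5): starts [42, 66, 92, 101, 153, 190, 214] → cuts [47, 71, 97, 106, 158, 195, 219]
  MvoI (CTCT, off=4): starts [26, 54, 184, 223, 234, 250, 259] → cuts [1, 30, 58, 188, 227, 238, 254]
  KluV (GGATCCC, off=4): starts [6, 19, 78, 168, 177, 227] → cuts [10, 23, 82, 172, 181, 231]
  EstIX (AGAT, off=4): starts [38, 139, 198] → cuts [42, 143, 202]
  NpsVI (AGTCGT, off=0): starts [86, 113, 241] → cuts [86, 113, 241]

All cut coordinates (distinct, sorted): [1, 10, 23, 30, 42, 47, 58, 71, 82, 86, 97, 106, 113, 143, 158, 172, 181, 188, 195, 202, 219, 227, 231, 238, 241, 254]

Fragment lengths:
  1→10: 9 bp
  10→23: 13 bp
  23→30: 7 bp
  30→42: 12 bp
  42→47: 5 bp
  47→58: 11 bp
  58→71: 13 bp
  71→82: 11 bp
  82→86: 4 bp
  86→97: 11 bp
  97→106: 9 bp
  106→113: 7 bp
  113→143: 30 bp
  143→158: 15 bp
  158→172: 14 bp
  172→181: 9 bp
  181→188: 7 bp
  188→195: 7 bp
  195→202: 7 bp
  202→219: 17 bp
  219→227: 8 bp
  227→231: 4 bp
  231→238: 7 bp
  238→241: 3 bp
  241→254: 13 bp
  254→1 (wrap): 262-254+1 = 9 bp

[3,4,4,5,7,7,7,7,7,7,8,9,9,9,9,11,11,11,12,13,13,13,14,15,17,30]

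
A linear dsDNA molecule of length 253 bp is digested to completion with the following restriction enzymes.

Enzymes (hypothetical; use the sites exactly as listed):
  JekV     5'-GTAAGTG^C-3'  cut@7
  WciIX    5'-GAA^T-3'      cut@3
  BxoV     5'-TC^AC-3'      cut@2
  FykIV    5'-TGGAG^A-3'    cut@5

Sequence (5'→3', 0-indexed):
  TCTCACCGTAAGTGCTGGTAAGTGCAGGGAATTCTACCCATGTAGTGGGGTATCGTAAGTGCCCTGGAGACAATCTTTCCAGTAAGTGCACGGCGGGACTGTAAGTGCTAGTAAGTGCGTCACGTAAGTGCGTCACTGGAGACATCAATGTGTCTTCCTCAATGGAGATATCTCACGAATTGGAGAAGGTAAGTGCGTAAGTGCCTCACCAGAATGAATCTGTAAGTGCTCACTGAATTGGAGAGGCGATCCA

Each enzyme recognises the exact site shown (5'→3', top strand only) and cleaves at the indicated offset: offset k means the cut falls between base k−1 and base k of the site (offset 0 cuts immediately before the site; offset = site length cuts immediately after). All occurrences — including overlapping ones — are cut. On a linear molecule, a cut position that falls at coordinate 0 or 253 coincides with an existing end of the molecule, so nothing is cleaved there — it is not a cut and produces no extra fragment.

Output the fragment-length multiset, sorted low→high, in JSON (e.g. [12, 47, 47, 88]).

Site scan:
  JekV (GTAAGTGC, off=7): starts [7, 17, 54, 81, 100, 110, 123, 188, 196, 221] → cuts [14, 24, 61, 88, 107, 117, 130, 195, 203, 228]
  WciIX (GAAT, off=3): starts [28, 176, 211, 215, 234] → cuts [31, 179, 214, 218, 237]
  BxoV (TCAC, off=2): starts [2, 119, 132, 172, 205, 229] → cuts [4, 121, 134, 174, 207, 231]
  FykIV (TGGAGA, off=5): starts [64, 136, 162, 180, 238] → cuts [69, 141, 167, 185, 243]

Pooled cuts: [4, 14, 24, 31, 61, 69, 88, 107, 117, 121, 130, 134, 141, 167, 174, 179, 185, 195, 203, 207, 214, 218, 228, 231, 237, 243]

Fragment lengths:
  [0,4): 4 bp
  [4,14): 10 bp
  [14,24): 10 bp
  [24,31): 7 bp
  [31,61): 30 bp
  [61,69): 8 bp
  [69,88): 19 bp
  [88,107): 19 bp
  [107,117): 10 bp
  [117,121): 4 bp
  [121,130): 9 bp
  [130,134): 4 bp
  [134,141): 7 bp
  [141,167): 26 bp
  [167,174): 7 bp
  [174,179): 5 bp
  [179,185): 6 bp
  [185,195): 10 bp
  [195,203): 8 bp
  [203,207): 4 bp
  [207,214): 7 bp
  [214,218): 4 bp
  [218,228): 10 bp
  [228,231): 3 bp
  [231,237): 6 bp
  [237,243): 6 bp
  [243,253): 10 bp

[3,4,4,4,4,4,5,6,6,6,7,7,7,7,8,8,9,10,10,10,10,10,10,19,19,26,30]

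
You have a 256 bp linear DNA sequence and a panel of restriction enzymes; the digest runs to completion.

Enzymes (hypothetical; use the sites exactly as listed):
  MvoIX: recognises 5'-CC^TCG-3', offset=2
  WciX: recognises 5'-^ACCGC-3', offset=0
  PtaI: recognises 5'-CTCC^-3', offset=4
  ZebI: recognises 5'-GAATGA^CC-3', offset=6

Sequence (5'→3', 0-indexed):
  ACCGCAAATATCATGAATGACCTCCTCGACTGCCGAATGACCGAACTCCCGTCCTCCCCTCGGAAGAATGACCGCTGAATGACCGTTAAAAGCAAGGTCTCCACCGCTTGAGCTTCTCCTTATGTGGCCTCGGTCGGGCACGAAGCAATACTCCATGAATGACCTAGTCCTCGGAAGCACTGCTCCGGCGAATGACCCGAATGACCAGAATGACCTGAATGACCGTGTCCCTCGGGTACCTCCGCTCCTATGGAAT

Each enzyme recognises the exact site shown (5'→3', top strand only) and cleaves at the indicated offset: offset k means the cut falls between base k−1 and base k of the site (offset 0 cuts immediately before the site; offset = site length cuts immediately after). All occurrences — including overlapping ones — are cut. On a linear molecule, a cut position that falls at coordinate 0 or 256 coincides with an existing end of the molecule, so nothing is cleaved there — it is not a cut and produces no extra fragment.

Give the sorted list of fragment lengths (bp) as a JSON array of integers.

[1,2,5,5,8,8,8,8,9,9,9,9,9,9,10,11,11,12,15,16,17,20,20,25]

Per-enzyme occurrences:
  MvoIX (CCTCG, off=2): starts [23, 57, 127, 168, 229] → cuts [25, 59, 129, 170, 231]
  WciX (ACCGC, off=0): starts [0, 70, 102] → cuts [70, 102] (position 0 is a terminus of the linear molecule — no cut)
  PtaI (CTCC, off=4): starts [21, 45, 53, 98, 115, 150, 182, 239, 244] → cuts [25, 49, 57, 102, 119, 154, 186, 243, 248]
  ZebI (GAATGACC, off=6): starts [14, 34, 65, 76, 156, 189, 198, 207, 216] → cuts [20, 40, 71, 82, 162, 195, 204, 213, 222]

Pooled cuts: [20, 25, 40, 49, 57, 59, 70, 71, 82, 102, 119, 129, 154, 162, 170, 186, 195, 204, 213, 222, 231, 243, 248]

Fragment lengths:
  [0,20): 20 bp
  [20,25): 5 bp
  [25,40): 15 bp
  [40,49): 9 bp
  [49,57): 8 bp
  [57,59): 2 bp
  [59,70): 11 bp
  [70,71): 1 bp
  [71,82): 11 bp
  [82,102): 20 bp
  [102,119): 17 bp
  [119,129): 10 bp
  [129,154): 25 bp
  [154,162): 8 bp
  [162,170): 8 bp
  [170,186): 16 bp
  [186,195): 9 bp
  [195,204): 9 bp
  [204,213): 9 bp
  [213,222): 9 bp
  [222,231): 9 bp
  [231,243): 12 bp
  [243,248): 5 bp
  [248,256): 8 bp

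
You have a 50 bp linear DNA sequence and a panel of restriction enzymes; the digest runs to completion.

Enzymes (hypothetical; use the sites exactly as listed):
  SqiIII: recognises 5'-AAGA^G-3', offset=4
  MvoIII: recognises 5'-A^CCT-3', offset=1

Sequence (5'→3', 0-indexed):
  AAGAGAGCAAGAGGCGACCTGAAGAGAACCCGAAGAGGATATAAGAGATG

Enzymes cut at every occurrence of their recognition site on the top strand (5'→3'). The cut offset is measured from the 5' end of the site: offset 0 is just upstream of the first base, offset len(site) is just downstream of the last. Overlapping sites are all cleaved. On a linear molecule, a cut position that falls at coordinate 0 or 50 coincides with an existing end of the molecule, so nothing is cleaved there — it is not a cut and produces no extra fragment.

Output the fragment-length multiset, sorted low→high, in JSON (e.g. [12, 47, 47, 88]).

Per-enzyme occurrences:
  SqiIII (AAGAG, off=4): starts [0, 8, 21, 32, 42] → cuts [4, 12, 25, 36, 46]
  MvoIII (ACCT, off=1): starts [16] → cuts [17]

All cut coordinates (distinct, sorted): [4, 12, 17, 25, 36, 46]

Fragment lengths:
  [0,4): 4 bp
  [4,12): 8 bp
  [12,17): 5 bp
  [17,25): 8 bp
  [25,36): 11 bp
  [36,46): 10 bp
  [46,50): 4 bp

[4,4,5,8,8,10,11]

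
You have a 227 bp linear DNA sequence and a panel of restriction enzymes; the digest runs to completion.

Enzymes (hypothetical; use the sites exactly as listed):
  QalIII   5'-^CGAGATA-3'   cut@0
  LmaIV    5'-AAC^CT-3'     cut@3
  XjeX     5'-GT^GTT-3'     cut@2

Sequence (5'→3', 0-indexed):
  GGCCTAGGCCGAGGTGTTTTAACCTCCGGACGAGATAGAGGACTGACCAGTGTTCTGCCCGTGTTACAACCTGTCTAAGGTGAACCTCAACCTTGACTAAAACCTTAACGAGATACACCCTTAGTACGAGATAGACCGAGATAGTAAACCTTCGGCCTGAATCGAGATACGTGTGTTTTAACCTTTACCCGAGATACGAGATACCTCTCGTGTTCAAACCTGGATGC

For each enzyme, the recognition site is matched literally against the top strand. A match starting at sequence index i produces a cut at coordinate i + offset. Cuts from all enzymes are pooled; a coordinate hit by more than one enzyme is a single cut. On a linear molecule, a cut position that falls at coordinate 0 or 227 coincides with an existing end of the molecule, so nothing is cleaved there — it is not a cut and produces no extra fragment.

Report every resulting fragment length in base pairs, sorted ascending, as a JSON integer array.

[5,6,7,7,7,8,8,8,8,8,10,11,12,12,13,13,15,15,15,18,21]

Site scan:
  QalIII CGAGATA/0: at [30, 108, 126, 136, 162, 189, 196] ⇒ [30, 108, 126, 136, 162, 189, 196]
  LmaIV AACCT/3: at [20, 67, 82, 88, 100, 146, 179, 216] ⇒ [23, 70, 85, 91, 103, 149, 182, 219]
  XjeX GTGTT/2: at [13, 49, 60, 172, 209] ⇒ [15, 51, 62, 174, 211]

Pooled cuts: [15, 23, 30, 51, 62, 70, 85, 91, 103, 108, 126, 136, 149, 162, 174, 182, 189, 196, 211, 219]

Fragment lengths:
  [0,15): 15 bp
  [15,23): 8 bp
  [23,30): 7 bp
  [30,51): 21 bp
  [51,62): 11 bp
  [62,70): 8 bp
  [70,85): 15 bp
  [85,91): 6 bp
  [91,103): 12 bp
  [103,108): 5 bp
  [108,126): 18 bp
  [126,136): 10 bp
  [136,149): 13 bp
  [149,162): 13 bp
  [162,174): 12 bp
  [174,182): 8 bp
  [182,189): 7 bp
  [189,196): 7 bp
  [196,211): 15 bp
  [211,219): 8 bp
  [219,227): 8 bp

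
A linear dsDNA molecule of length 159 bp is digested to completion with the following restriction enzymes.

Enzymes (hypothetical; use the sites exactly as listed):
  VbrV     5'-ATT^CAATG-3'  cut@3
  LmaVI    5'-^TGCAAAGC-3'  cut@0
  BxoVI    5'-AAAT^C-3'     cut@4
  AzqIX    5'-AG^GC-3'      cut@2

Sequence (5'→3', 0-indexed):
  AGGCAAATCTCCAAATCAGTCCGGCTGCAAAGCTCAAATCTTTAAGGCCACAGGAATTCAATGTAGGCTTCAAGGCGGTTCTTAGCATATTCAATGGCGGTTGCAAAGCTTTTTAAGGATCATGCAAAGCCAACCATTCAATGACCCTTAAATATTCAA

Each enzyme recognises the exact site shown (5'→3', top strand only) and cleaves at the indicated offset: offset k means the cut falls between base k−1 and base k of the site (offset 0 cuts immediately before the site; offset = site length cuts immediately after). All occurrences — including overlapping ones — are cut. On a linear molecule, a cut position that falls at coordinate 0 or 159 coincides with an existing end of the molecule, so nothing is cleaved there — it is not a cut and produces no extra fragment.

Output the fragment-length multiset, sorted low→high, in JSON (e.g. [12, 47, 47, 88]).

[2,6,7,8,8,8,9,10,12,14,16,17,21,21]

Scan for sites:
  VbrV ATTCAATG/3: at [55, 88, 135] ⇒ [58, 91, 138]
  LmaVI TGCAAAGC/0: at [25, 101, 122] ⇒ [25, 101, 122]
  BxoVI AAATC/4: at [4, 12, 35] ⇒ [8, 16, 39]
  AzqIX AGGC/2: at [0, 44, 64, 72] ⇒ [2, 46, 66, 74]

Pooled cuts: [2, 8, 16, 25, 39, 46, 58, 66, 74, 91, 101, 122, 138]

Fragments:
  [0,2): 2 bp
  [2,8): 6 bp
  [8,16): 8 bp
  [16,25): 9 bp
  [25,39): 14 bp
  [39,46): 7 bp
  [46,58): 12 bp
  [58,66): 8 bp
  [66,74): 8 bp
  [74,91): 17 bp
  [91,101): 10 bp
  [101,122): 21 bp
  [122,138): 16 bp
  [138,159): 21 bp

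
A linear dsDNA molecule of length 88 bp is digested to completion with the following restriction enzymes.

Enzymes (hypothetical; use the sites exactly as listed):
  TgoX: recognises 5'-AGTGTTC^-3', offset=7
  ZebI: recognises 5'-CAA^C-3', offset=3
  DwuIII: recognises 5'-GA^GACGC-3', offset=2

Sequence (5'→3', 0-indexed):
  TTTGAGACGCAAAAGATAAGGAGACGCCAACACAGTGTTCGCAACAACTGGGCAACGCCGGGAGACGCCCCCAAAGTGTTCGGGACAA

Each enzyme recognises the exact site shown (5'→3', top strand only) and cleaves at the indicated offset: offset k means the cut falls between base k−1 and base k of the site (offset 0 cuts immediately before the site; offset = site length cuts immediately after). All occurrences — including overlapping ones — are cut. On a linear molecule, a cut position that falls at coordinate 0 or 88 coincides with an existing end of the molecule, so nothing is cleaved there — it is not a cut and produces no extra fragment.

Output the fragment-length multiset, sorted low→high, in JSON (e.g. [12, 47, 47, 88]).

[3,4,5,7,8,8,8,10,17,18]

Site scan:
  TgoX (AGTGTTC, off=7): starts [33, 74] → cuts [40, 81]
  ZebI (CAAC, off=3): starts [27, 41, 44, 52] → cuts [30, 44, 47, 55]
  DwuIII (GAGACGC, off=2): starts [3, 20, 61] → cuts [5, 22, 63]

Pooled cuts: [5, 22, 30, 40, 44, 47, 55, 63, 81]

Fragments:
  [0,5): 5 bp
  [5,22): 17 bp
  [22,30): 8 bp
  [30,40): 10 bp
  [40,44): 4 bp
  [44,47): 3 bp
  [47,55): 8 bp
  [55,63): 8 bp
  [63,81): 18 bp
  [81,88): 7 bp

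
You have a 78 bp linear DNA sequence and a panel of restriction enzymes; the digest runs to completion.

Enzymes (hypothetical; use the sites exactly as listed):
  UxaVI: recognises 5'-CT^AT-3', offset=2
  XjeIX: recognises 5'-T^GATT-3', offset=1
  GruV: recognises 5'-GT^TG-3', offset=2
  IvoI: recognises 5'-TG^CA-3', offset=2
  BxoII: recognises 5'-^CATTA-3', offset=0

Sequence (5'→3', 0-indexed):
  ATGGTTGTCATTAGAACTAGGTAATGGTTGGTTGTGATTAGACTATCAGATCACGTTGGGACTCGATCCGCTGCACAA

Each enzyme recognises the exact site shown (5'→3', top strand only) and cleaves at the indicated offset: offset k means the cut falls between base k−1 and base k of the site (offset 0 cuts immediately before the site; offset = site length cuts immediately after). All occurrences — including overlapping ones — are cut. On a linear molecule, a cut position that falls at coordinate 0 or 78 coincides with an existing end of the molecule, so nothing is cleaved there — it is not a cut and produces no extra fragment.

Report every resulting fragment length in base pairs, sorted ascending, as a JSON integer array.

[3,3,4,5,5,9,12,17,20]

Scan for sites:
  UxaVI CTAT/2: at [42] ⇒ [44]
  XjeIX TGATT/1: at [34] ⇒ [35]
  GruV GTTG/2: at [3, 26, 30, 54] ⇒ [5, 28, 32, 56]
  IvoI TGCA/2: at [71] ⇒ [73]
  BxoII CATTA/0: at [8] ⇒ [8]

All cut coordinates (distinct, sorted): [5, 8, 28, 32, 35, 44, 56, 73]

Fragments:
  [0,5): 5 bp
  [5,8): 3 bp
  [8,28): 20 bp
  [28,32): 4 bp
  [32,35): 3 bp
  [35,44): 9 bp
  [44,56): 12 bp
  [56,73): 17 bp
  [73,78): 5 bp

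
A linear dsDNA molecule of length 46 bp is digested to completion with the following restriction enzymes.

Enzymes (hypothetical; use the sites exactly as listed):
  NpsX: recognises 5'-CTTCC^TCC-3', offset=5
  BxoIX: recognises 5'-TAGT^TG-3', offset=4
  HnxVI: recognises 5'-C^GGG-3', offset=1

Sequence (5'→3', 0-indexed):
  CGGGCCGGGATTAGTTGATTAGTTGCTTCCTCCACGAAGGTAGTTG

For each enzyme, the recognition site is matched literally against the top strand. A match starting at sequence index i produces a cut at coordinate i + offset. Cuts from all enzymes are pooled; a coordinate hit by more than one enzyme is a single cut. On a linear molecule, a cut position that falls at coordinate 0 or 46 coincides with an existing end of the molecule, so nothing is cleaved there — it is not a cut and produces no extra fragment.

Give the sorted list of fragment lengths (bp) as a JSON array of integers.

Scan for sites:
  NpsX (CTTCCTCC, off=5): starts [25] → cuts [30]
  BxoIX (TAGTTG, off=4): starts [11, 19, 40] → cuts [15, 23, 44]
  HnxVI (CGGG, off=1): starts [0, 5] → cuts [1, 6]

Pooled cuts: [1, 6, 15, 23, 30, 44]

Fragment lengths:
  [0,1): 1 bp
  [1,6): 5 bp
  [6,15): 9 bp
  [15,23): 8 bp
  [23,30): 7 bp
  [30,44): 14 bp
  [44,46): 2 bp

[1,2,5,7,8,9,14]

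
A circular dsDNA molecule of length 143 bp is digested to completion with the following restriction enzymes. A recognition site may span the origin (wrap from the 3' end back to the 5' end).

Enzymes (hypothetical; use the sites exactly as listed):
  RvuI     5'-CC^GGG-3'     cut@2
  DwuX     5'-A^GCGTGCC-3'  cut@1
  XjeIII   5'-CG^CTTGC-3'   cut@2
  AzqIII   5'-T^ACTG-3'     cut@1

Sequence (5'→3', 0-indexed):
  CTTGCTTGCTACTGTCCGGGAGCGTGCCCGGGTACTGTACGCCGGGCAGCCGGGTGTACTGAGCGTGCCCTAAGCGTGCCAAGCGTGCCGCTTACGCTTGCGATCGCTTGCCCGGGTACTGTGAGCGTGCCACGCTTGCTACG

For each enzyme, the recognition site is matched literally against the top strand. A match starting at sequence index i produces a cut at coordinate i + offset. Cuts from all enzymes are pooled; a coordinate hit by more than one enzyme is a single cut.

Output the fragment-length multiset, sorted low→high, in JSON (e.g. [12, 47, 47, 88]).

[4,4,4,5,6,7,7,7,8,8,9,9,10,10,10,10,11,14]

Site scan:
  RvuI CCGGG/2: at [15, 27, 41, 49, 111] ⇒ [17, 29, 43, 51, 113]
  DwuX AGCGTGCC/1: at [20, 61, 72, 81, 123] ⇒ [21, 62, 73, 82, 124]
  XjeIII CGCTTGC/2: at [94, 104, 132, 141] ⇒ [0, 96, 106, 134]
  AzqIII TACTG/1: at [9, 32, 56, 116] ⇒ [10, 33, 57, 117]

All cut coordinates (distinct, sorted): [0, 10, 17, 21, 29, 33, 43, 51, 57, 62, 73, 82, 96, 106, 113, 117, 124, 134]

Fragments:
  0→10: 10 bp
  10→17: 7 bp
  17→21: 4 bp
  21→29: 8 bp
  29→33: 4 bp
  33→43: 10 bp
  43→51: 8 bp
  51→57: 6 bp
  57→62: 5 bp
  62→73: 11 bp
  73→82: 9 bp
  82→96: 14 bp
  96→106: 10 bp
  106→113: 7 bp
  113→117: 4 bp
  117→124: 7 bp
  124→134: 10 bp
  134→0 (wrap): 143-134+0 = 9 bp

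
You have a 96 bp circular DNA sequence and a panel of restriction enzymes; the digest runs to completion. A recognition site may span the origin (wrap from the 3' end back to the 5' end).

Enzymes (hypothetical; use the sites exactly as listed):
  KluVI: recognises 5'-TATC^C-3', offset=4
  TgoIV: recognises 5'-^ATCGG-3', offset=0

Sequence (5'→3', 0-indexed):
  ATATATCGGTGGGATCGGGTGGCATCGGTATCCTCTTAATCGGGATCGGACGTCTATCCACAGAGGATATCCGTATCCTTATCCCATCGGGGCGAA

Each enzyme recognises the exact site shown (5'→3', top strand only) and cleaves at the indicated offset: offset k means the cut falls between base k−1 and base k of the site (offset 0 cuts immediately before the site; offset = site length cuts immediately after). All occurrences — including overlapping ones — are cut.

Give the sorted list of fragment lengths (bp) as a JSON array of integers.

Site scan:
  KluVI (TATCC, off=4): starts [28, 54, 67, 73, 79] → cuts [32, 58, 71, 77, 83]
  TgoIV (ATCGG, off=0): starts [4, 13, 23, 38, 44, 85] → cuts [4, 13, 23, 38, 44, 85]

Pooled cuts: [4, 13, 23, 32, 38, 44, 58, 71, 77, 83, 85]

Fragments:
  4→13: 9 bp
  13→23: 10 bp
  23→32: 9 bp
  32→38: 6 bp
  38→44: 6 bp
  44→58: 14 bp
  58→71: 13 bp
  71→77: 6 bp
  77→83: 6 bp
  83→85: 2 bp
  85→4 (wrap): 96-85+4 = 15 bp

[2,6,6,6,6,9,9,10,13,14,15]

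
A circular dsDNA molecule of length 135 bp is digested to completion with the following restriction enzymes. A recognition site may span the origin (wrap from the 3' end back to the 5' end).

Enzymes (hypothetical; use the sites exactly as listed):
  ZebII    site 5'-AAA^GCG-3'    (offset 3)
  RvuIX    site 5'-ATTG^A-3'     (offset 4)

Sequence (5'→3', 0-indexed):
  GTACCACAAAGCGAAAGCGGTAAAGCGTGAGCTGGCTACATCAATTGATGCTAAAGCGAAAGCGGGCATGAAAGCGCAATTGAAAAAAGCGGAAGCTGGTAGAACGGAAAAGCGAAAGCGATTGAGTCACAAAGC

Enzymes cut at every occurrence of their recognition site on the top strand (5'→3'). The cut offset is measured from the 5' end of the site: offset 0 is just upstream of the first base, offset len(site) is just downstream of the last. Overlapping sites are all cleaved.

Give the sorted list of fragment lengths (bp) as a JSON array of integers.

Scan for sites:
  ZebII (AAAGCG, off=3): starts [7, 13, 21, 52, 58, 70, 85, 108, 114, 130] → cuts [10, 16, 24, 55, 61, 73, 88, 111, 117, 133]
  RvuIX (ATTGA, off=4): starts [43, 78, 120] → cuts [47, 82, 124]

All cut coordinates (distinct, sorted): [10, 16, 24, 47, 55, 61, 73, 82, 88, 111, 117, 124, 133]

Fragments:
  10→16: 6 bp
  16→24: 8 bp
  24→47: 23 bp
  47→55: 8 bp
  55→61: 6 bp
  61→73: 12 bp
  73→82: 9 bp
  82→88: 6 bp
  88→111: 23 bp
  111→117: 6 bp
  117→124: 7 bp
  124→133: 9 bp
  133→10 (wrap): 135-133+10 = 12 bp

[6,6,6,6,7,8,8,9,9,12,12,23,23]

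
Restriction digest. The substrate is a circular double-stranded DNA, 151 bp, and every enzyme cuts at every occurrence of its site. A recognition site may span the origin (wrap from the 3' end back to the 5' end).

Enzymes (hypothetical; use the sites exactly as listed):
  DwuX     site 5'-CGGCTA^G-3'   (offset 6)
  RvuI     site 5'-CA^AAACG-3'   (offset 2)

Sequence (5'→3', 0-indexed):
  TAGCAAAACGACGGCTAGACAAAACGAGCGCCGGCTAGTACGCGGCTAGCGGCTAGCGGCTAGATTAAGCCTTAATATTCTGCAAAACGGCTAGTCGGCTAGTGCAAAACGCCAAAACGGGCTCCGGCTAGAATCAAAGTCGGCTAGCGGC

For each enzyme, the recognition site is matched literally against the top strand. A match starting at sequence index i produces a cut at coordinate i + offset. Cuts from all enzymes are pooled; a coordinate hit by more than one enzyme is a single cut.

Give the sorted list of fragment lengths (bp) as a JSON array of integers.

Site scan:
  DwuX CGGCTAG/6: at [11, 31, 42, 49, 56, 87, 95, 124, 140, 147] ⇒ [2, 17, 37, 48, 55, 62, 93, 101, 130, 146]
  RvuI CAAAACG/2: at [3, 19, 82, 104, 112] ⇒ [5, 21, 84, 106, 114]

All cut coordinates (distinct, sorted): [2, 5, 17, 21, 37, 48, 55, 62, 84, 93, 101, 106, 114, 130, 146]

Fragments:
  2→5: 3 bp
  5→17: 12 bp
  17→21: 4 bp
  21→37: 16 bp
  37→48: 11 bp
  48→55: 7 bp
  55→62: 7 bp
  62→84: 22 bp
  84→93: 9 bp
  93→101: 8 bp
  101→106: 5 bp
  106→114: 8 bp
  114→130: 16 bp
  130→146: 16 bp
  146→2 (wrap): 151-146+2 = 7 bp

[3,4,5,7,7,7,8,8,9,11,12,16,16,16,22]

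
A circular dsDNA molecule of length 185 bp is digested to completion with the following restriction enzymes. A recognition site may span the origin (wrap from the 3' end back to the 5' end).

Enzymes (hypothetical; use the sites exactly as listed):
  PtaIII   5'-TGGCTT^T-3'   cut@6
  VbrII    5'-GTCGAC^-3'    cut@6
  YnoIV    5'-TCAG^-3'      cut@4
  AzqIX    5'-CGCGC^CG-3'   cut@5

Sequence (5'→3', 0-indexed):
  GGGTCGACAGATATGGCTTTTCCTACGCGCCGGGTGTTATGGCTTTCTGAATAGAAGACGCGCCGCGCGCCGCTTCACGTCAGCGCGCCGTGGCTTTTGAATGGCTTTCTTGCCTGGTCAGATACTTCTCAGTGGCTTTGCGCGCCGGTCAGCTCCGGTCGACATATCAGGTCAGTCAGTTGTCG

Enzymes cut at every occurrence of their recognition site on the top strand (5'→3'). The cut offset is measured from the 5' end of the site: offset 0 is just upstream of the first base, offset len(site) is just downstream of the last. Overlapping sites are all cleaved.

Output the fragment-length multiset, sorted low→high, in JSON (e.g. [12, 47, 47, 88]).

Site scan:
  PtaIII (TGGCTTT, off=6): starts [13, 39, 90, 101, 132] → cuts [19, 45, 96, 107, 138]
  VbrII (GTCGAC, off=6): starts [2, 157] → cuts [8, 163]
  YnoIV (TCAG, off=4): starts [79, 117, 128, 148, 166, 171, 175] → cuts [83, 121, 132, 152, 170, 175, 179]
  AzqIX (CGCGCCG, off=5): starts [25, 58, 65, 83, 140] → cuts [30, 63, 70, 88, 145]

All cut coordinates (distinct, sorted): [8, 19, 30, 45, 63, 70, 83, 88, 96, 107, 121, 132, 138, 145, 152, 163, 170, 175, 179]

Fragments:
  8→19: 11 bp
  19→30: 11 bp
  30→45: 15 bp
  45→63: 18 bp
  63→70: 7 bp
  70→83: 13 bp
  83→88: 5 bp
  88→96: 8 bp
  96→107: 11 bp
  107→121: 14 bp
  121→132: 11 bp
  132→138: 6 bp
  138→145: 7 bp
  145→152: 7 bp
  152→163: 11 bp
  163→170: 7 bp
  170→175: 5 bp
  175→179: 4 bp
  179→8 (wrap): 185-179+8 = 14 bp

[4,5,5,6,7,7,7,7,8,11,11,11,11,11,13,14,14,15,18]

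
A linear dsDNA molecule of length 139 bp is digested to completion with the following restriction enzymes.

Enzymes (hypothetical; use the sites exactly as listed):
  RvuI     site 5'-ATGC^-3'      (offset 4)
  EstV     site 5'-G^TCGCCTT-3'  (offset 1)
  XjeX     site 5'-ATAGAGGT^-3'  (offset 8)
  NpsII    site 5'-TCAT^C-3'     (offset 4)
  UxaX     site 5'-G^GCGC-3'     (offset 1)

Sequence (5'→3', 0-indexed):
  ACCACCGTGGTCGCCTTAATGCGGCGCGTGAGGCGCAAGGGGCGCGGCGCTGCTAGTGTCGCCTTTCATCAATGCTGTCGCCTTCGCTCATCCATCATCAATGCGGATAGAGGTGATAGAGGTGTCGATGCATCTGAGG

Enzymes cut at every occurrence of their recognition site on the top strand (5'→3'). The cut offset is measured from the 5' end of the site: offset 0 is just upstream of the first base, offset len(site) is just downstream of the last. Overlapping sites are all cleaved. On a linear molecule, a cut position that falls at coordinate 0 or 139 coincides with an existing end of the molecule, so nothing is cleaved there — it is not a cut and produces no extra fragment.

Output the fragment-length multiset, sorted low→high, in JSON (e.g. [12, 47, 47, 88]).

Site scan:
  RvuI (ATGC, off=4): starts [18, 71, 100, 127] → cuts [22, 75, 104, 131]
  EstV (GTCGCCTT, off=1): starts [9, 57, 76] → cuts [10, 58, 77]
  XjeX (ATAGAGGT, off=8): starts [106, 115] → cuts [114, 123]
  NpsII (TCATC, off=4): starts [65, 87, 94] → cuts [69, 91, 98]
  UxaX (GGCGC, off=1): starts [22, 31, 40, 45] → cuts [23, 32, 41, 46]

All cut coordinates (distinct, sorted): [10, 22, 23, 32, 41, 46, 58, 69, 75, 77, 91, 98, 104, 114, 123, 131]

Fragments:
  [0,10): 10 bp
  [10,22): 12 bp
  [22,23): 1 bp
  [23,32): 9 bp
  [32,41): 9 bp
  [41,46): 5 bp
  [46,58): 12 bp
  [58,69): 11 bp
  [69,75): 6 bp
  [75,77): 2 bp
  [77,91): 14 bp
  [91,98): 7 bp
  [98,104): 6 bp
  [104,114): 10 bp
  [114,123): 9 bp
  [123,131): 8 bp
  [131,139): 8 bp

[1,2,5,6,6,7,8,8,9,9,9,10,10,11,12,12,14]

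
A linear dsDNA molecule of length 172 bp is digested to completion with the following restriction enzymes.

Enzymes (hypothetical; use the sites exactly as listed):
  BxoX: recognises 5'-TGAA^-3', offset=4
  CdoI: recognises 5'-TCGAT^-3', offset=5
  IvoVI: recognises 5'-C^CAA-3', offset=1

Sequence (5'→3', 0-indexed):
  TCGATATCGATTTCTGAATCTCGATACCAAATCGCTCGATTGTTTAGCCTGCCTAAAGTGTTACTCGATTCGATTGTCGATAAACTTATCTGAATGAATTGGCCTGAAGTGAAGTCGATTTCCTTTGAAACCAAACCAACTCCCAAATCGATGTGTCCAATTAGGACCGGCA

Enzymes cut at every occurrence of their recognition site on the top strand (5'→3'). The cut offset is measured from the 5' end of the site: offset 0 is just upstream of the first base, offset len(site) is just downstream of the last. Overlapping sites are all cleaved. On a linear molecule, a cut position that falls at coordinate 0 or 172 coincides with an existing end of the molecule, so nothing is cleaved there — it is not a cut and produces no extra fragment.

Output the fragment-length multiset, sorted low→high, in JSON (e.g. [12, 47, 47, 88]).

[2,2,4,5,5,5,5,5,6,6,7,7,7,7,9,10,10,13,13,15,29]

Per-enzyme occurrences:
  BxoX (TGAA, off=4): starts [14, 90, 94, 104, 109, 125] → cuts [18, 94, 98, 108, 113, 129]
  CdoI (TCGAT, off=5): starts [0, 6, 20, 35, 64, 69, 76, 114, 147] → cuts [5, 11, 25, 40, 69, 74, 81, 119, 152]
  IvoVI (CCAA, off=1): starts [26, 130, 135, 142, 156] → cuts [27, 131, 136, 143, 157]

Pooled cuts: [5, 11, 18, 25, 27, 40, 69, 74, 81, 94, 98, 108, 113, 119, 129, 131, 136, 143, 152, 157]

Fragment lengths:
  [0,5): 5 bp
  [5,11): 6 bp
  [11,18): 7 bp
  [18,25): 7 bp
  [25,27): 2 bp
  [27,40): 13 bp
  [40,69): 29 bp
  [69,74): 5 bp
  [74,81): 7 bp
  [81,94): 13 bp
  [94,98): 4 bp
  [98,108): 10 bp
  [108,113): 5 bp
  [113,119): 6 bp
  [119,129): 10 bp
  [129,131): 2 bp
  [131,136): 5 bp
  [136,143): 7 bp
  [143,152): 9 bp
  [152,157): 5 bp
  [157,172): 15 bp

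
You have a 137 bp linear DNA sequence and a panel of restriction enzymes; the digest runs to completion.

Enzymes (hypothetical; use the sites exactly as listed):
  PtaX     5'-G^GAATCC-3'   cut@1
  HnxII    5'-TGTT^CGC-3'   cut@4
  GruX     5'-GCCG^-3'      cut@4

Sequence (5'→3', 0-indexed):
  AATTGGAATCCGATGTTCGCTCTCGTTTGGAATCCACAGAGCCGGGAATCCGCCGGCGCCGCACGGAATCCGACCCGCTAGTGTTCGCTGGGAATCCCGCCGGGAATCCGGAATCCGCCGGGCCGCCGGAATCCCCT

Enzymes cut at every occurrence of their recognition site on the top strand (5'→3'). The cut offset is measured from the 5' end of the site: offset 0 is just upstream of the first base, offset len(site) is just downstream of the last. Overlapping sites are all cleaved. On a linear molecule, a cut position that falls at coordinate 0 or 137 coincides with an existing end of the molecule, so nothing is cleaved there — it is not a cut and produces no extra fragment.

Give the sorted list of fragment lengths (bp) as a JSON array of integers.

[1,1,3,4,5,5,6,6,7,9,10,10,11,12,12,15,20]

Per-enzyme occurrences:
  PtaX (GGAATCC, off=1): starts [4, 28, 44, 64, 90, 102, 109, 127] → cuts [5, 29, 45, 65, 91, 103, 110, 128]
  HnxII (TGTTCGC, off=4): starts [13, 81] → cuts [17, 85]
  GruX (GCCG, off=4): starts [40, 51, 57, 98, 116, 121, 124] → cuts [44, 55, 61, 102, 120, 125, 128]

Pooled cuts: [5, 17, 29, 44, 45, 55, 61, 65, 85, 91, 102, 103, 110, 120, 125, 128]

Fragment lengths:
  [0,5): 5 bp
  [5,17): 12 bp
  [17,29): 12 bp
  [29,44): 15 bp
  [44,45): 1 bp
  [45,55): 10 bp
  [55,61): 6 bp
  [61,65): 4 bp
  [65,85): 20 bp
  [85,91): 6 bp
  [91,102): 11 bp
  [102,103): 1 bp
  [103,110): 7 bp
  [110,120): 10 bp
  [120,125): 5 bp
  [125,128): 3 bp
  [128,137): 9 bp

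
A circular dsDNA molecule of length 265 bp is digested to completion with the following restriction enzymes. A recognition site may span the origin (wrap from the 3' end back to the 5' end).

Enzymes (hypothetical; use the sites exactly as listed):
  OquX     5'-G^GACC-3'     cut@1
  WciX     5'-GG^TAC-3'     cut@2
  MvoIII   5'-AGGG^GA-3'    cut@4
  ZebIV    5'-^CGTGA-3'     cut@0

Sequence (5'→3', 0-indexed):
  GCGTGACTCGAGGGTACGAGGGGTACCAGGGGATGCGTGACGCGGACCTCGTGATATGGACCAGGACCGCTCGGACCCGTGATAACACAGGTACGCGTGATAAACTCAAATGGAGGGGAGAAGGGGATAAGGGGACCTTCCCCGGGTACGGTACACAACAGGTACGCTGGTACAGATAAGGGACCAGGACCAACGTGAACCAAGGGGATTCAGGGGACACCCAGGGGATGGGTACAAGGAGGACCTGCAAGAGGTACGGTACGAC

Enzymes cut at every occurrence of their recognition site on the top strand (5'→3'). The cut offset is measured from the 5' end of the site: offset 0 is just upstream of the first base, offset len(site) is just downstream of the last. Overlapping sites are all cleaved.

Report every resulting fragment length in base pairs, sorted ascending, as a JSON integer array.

[4,4,4,5,5,5,6,6,6,6,7,8,8,8,8,9,9,9,9,9,9,11,11,11,13,13,13,13,14,22]

Per-enzyme occurrences:
  OquX (GGACC, off=1): starts [43, 57, 63, 72, 132, 180, 186, 240] → cuts [44, 58, 64, 73, 133, 181, 187, 241]
  WciX (GGTAC, off=2): starts [12, 21, 89, 144, 149, 160, 168, 230, 252, 257] → cuts [14, 23, 91, 146, 151, 162, 170, 232, 254, 259]
  MvoIII (AGGGGA, off=4): starts [27, 113, 121, 129, 202, 211, 222] → cuts [31, 117, 125, 133, 206, 215, 226]
  ZebIV (CGTGA, off=0): starts [1, 35, 49, 77, 95, 193] → cuts [1, 35, 49, 77, 95, 193]

All cut coordinates (distinct, sorted): [1, 14, 23, 31, 35, 44, 49, 58, 64, 73, 77, 91, 95, 117, 125, 133, 146, 151, 162, 170, 181, 187, 193, 206, 215, 226, 232, 241, 254, 259]

Fragments:
  1→14: 13 bp
  14→23: 9 bp
  23→31: 8 bp
  31→35: 4 bp
  35→44: 9 bp
  44→49: 5 bp
  49→58: 9 bp
  58→64: 6 bp
  64→73: 9 bp
  73→77: 4 bp
  77→91: 14 bp
  91→95: 4 bp
  95→117: 22 bp
  117→125: 8 bp
  125→133: 8 bp
  133→146: 13 bp
  146→151: 5 bp
  151→162: 11 bp
  162→170: 8 bp
  170→181: 11 bp
  181→187: 6 bp
  187→193: 6 bp
  193→206: 13 bp
  206→215: 9 bp
  215→226: 11 bp
  226→232: 6 bp
  232→241: 9 bp
  241→254: 13 bp
  254→259: 5 bp
  259→1 (wrap): 265-259+1 = 7 bp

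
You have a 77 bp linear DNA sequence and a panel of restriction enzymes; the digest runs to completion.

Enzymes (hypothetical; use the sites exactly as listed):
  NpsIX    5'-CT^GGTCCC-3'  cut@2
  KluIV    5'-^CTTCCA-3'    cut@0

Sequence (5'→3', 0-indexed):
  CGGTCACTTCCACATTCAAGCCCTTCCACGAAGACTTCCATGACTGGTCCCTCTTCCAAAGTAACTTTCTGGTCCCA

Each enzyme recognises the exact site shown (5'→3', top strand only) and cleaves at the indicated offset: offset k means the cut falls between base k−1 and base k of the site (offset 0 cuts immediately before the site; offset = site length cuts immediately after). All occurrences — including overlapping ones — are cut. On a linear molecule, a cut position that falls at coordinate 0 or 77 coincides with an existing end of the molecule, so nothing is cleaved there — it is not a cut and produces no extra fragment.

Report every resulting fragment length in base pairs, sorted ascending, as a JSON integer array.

Scan for sites:
  NpsIX CTGGTCCC/2: at [43, 68] ⇒ [45, 70]
  KluIV CTTCCA/0: at [6, 22, 34, 52] ⇒ [6, 22, 34, 52]

All cut coordinates (distinct, sorted): [6, 22, 34, 45, 52, 70]

Fragment lengths:
  [0,6): 6 bp
  [6,22): 16 bp
  [22,34): 12 bp
  [34,45): 11 bp
  [45,52): 7 bp
  [52,70): 18 bp
  [70,77): 7 bp

[6,7,7,11,12,16,18]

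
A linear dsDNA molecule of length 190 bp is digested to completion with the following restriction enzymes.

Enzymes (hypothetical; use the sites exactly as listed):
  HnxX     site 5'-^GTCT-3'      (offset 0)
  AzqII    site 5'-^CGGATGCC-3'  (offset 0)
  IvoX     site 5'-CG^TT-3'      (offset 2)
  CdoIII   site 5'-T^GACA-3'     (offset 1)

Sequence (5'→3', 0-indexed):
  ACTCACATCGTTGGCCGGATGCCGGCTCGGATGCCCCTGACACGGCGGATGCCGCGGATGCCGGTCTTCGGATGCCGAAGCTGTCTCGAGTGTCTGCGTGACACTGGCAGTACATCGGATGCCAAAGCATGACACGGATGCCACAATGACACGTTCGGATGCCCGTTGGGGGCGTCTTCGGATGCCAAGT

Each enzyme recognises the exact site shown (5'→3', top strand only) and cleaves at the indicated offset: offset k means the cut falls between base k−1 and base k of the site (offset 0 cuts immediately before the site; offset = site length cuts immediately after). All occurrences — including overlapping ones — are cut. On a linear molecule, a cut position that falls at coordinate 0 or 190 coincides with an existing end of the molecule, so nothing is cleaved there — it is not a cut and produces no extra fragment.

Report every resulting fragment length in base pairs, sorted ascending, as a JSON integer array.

[2,4,5,5,5,6,7,8,8,9,9,9,10,10,11,12,12,13,14,15,16]

Per-enzyme occurrences:
  HnxX GTCT/0: at [63, 82, 91, 173] ⇒ [63, 82, 91, 173]
  AzqII CGGATGCC/0: at [15, 27, 45, 54, 68, 115, 134, 155, 178] ⇒ [15, 27, 45, 54, 68, 115, 134, 155, 178]
  IvoX CGTT/2: at [8, 151, 163] ⇒ [10, 153, 165]
  CdoIII TGACA/1: at [37, 98, 129, 146] ⇒ [38, 99, 130, 147]

Pooled cuts: [10, 15, 27, 38, 45, 54, 63, 68, 82, 91, 99, 115, 130, 134, 147, 153, 155, 165, 173, 178]

Fragments:
  [0,10): 10 bp
  [10,15): 5 bp
  [15,27): 12 bp
  [27,38): 11 bp
  [38,45): 7 bp
  [45,54): 9 bp
  [54,63): 9 bp
  [63,68): 5 bp
  [68,82): 14 bp
  [82,91): 9 bp
  [91,99): 8 bp
  [99,115): 16 bp
  [115,130): 15 bp
  [130,134): 4 bp
  [134,147): 13 bp
  [147,153): 6 bp
  [153,155): 2 bp
  [155,165): 10 bp
  [165,173): 8 bp
  [173,178): 5 bp
  [178,190): 12 bp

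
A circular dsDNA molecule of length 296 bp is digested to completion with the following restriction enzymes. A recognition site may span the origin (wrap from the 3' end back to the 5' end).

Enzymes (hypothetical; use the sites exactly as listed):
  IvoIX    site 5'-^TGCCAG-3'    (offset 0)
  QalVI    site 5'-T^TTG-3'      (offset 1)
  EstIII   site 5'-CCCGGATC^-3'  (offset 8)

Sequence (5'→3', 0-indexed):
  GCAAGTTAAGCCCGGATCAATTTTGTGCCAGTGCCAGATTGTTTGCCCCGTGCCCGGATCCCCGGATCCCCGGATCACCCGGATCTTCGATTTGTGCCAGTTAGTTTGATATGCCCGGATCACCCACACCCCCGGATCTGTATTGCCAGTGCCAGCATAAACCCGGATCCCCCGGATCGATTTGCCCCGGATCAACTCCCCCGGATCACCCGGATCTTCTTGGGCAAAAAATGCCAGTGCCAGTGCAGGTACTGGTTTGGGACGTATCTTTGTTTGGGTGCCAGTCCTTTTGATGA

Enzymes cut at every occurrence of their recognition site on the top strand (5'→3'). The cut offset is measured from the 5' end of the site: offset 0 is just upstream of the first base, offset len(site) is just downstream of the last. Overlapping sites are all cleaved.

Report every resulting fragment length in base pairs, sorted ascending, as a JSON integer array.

Scan for sites:
  IvoIX (TGCCAG, off=0): starts [25, 31, 94, 143, 149, 231, 237, 278] → cuts [25, 31, 94, 143, 149, 231, 237, 278]
  QalVI (TTTG, off=1): starts [21, 41, 90, 104, 180, 255, 268, 272, 288] → cuts [22, 42, 91, 105, 181, 256, 269, 273, 289]
  EstIII (CCCGGATC, off=8): starts [10, 52, 60, 68, 77, 113, 130, 161, 170, 185, 199, 208] → cuts [18, 60, 68, 76, 85, 121, 138, 169, 178, 193, 207, 216]

Pooled cuts: [18, 22, 25, 31, 42, 60, 68, 76, 85, 91, 94, 105, 121, 138, 143, 149, 169, 178, 181, 193, 207, 216, 231, 237, 256, 269, 273, 278, 289]

Fragment lengths:
  18→22: 4 bp
  22→25: 3 bp
  25→31: 6 bp
  31→42: 11 bp
  42→60: 18 bp
  60→68: 8 bp
  68→76: 8 bp
  76→85: 9 bp
  85→91: 6 bp
  91→94: 3 bp
  94→105: 11 bp
  105→121: 16 bp
  121→138: 17 bp
  138→143: 5 bp
  143→149: 6 bp
  149→169: 20 bp
  169→178: 9 bp
  178→181: 3 bp
  181→193: 12 bp
  193→207: 14 bp
  207→216: 9 bp
  216→231: 15 bp
  231→237: 6 bp
  237→256: 19 bp
  256→269: 13 bp
  269→273: 4 bp
  273→278: 5 bp
  278→289: 11 bp
  289→18 (wrap): 296-289+18 = 25 bp

[3,3,3,4,4,5,5,6,6,6,6,8,8,9,9,9,11,11,11,12,13,14,15,16,17,18,19,20,25]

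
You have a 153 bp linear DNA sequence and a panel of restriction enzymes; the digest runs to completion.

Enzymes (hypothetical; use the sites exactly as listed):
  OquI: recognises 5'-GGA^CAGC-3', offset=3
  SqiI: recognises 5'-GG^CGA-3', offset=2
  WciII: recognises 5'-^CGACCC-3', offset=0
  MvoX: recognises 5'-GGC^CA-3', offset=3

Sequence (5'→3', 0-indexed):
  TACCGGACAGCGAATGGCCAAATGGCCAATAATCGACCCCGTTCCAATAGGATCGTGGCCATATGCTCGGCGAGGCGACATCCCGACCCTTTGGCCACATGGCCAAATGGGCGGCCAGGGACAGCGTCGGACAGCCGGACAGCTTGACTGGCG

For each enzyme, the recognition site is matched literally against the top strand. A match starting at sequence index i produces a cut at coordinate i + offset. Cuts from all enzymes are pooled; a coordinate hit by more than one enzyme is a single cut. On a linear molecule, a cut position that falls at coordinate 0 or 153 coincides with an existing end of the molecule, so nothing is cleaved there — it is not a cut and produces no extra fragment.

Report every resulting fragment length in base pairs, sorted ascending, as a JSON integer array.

[5,6,7,7,8,8,8,8,10,11,11,12,12,14,26]

Site scan:
  OquI (GGACAGC, off=3): starts [4, 118, 128, 136] → cuts [7, 121, 131, 139]
  SqiI (GGCGA, off=2): starts [68, 73] → cuts [70, 75]
  WciII (CGACCC, off=0): starts [33, 83] → cuts [33, 83]
  MvoX (GGCCA, off=3): starts [15, 23, 56, 92, 100, 112] → cuts [18, 26, 59, 95, 103, 115]

Pooled cuts: [7, 18, 26, 33, 59, 70, 75, 83, 95, 103, 115, 121, 131, 139]

Fragment lengths:
  [0,7): 7 bp
  [7,18): 11 bp
  [18,26): 8 bp
  [26,33): 7 bp
  [33,59): 26 bp
  [59,70): 11 bp
  [70,75): 5 bp
  [75,83): 8 bp
  [83,95): 12 bp
  [95,103): 8 bp
  [103,115): 12 bp
  [115,121): 6 bp
  [121,131): 10 bp
  [131,139): 8 bp
  [139,153): 14 bp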